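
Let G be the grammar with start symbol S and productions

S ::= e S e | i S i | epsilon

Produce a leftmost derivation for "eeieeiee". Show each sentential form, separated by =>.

S=>eSe=>eeSee=>eeiSiee=>eeieSeiee=>eeieeiee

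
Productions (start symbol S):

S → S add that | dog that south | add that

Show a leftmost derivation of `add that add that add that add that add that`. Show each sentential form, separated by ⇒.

S ⇒ S add that ⇒ S add that add that ⇒ S add that add that add that ⇒ S add that add that add that add that ⇒ add that add that add that add that add that

S ⇒ S add that   [S → S add that]
S add that ⇒ S add that add that   [S → S add that]
S add that add that ⇒ S add that add that add that   [S → S add that]
S add that add that add that ⇒ S add that add that add that add that   [S → S add that]
S add that add that add that add that ⇒ add that add that add that add that add that   [S → add that]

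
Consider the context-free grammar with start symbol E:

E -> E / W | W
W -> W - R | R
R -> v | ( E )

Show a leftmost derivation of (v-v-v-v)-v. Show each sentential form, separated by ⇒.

E⇒W⇒W-R⇒R-R⇒(E)-R⇒(W)-R⇒(W-R)-R⇒(W-R-R)-R⇒(W-R-R-R)-R⇒(R-R-R-R)-R⇒(v-R-R-R)-R⇒(v-v-R-R)-R⇒(v-v-v-R)-R⇒(v-v-v-v)-R⇒(v-v-v-v)-v

E ⇒ W   [E -> W]
W ⇒ W-R   [W -> W - R]
W-R ⇒ R-R   [W -> R]
R-R ⇒ (E)-R   [R -> ( E )]
(E)-R ⇒ (W)-R   [E -> W]
(W)-R ⇒ (W-R)-R   [W -> W - R]
(W-R)-R ⇒ (W-R-R)-R   [W -> W - R]
(W-R-R)-R ⇒ (W-R-R-R)-R   [W -> W - R]
(W-R-R-R)-R ⇒ (R-R-R-R)-R   [W -> R]
(R-R-R-R)-R ⇒ (v-R-R-R)-R   [R -> v]
(v-R-R-R)-R ⇒ (v-v-R-R)-R   [R -> v]
(v-v-R-R)-R ⇒ (v-v-v-R)-R   [R -> v]
(v-v-v-R)-R ⇒ (v-v-v-v)-R   [R -> v]
(v-v-v-v)-R ⇒ (v-v-v-v)-v   [R -> v]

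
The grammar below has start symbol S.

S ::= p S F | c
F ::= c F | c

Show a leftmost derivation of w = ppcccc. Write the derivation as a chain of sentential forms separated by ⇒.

S ⇒ pSF ⇒ ppSFF ⇒ ppcFF ⇒ ppccFF ⇒ ppcccF ⇒ ppcccc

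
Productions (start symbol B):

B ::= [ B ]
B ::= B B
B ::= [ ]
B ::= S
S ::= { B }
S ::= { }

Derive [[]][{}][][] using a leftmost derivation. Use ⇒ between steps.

B ⇒ BB   [B ::= B B]
BB ⇒ [B]B   [B ::= [ B ]]
[B]B ⇒ [[]]B   [B ::= [ ]]
[[]]B ⇒ [[]]BB   [B ::= B B]
[[]]BB ⇒ [[]]BBB   [B ::= B B]
[[]]BBB ⇒ [[]][B]BB   [B ::= [ B ]]
[[]][B]BB ⇒ [[]][S]BB   [B ::= S]
[[]][S]BB ⇒ [[]][{}]BB   [S ::= { }]
[[]][{}]BB ⇒ [[]][{}][]B   [B ::= [ ]]
[[]][{}][]B ⇒ [[]][{}][][]   [B ::= [ ]]

B⇒BB⇒[B]B⇒[[]]B⇒[[]]BB⇒[[]]BBB⇒[[]][B]BB⇒[[]][S]BB⇒[[]][{}]BB⇒[[]][{}][]B⇒[[]][{}][][]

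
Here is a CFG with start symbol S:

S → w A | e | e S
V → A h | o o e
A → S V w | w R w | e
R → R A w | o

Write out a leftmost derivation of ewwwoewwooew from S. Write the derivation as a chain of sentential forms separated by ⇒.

S ⇒ eS ⇒ ewA ⇒ ewSVw ⇒ ewwAVw ⇒ ewwwRwVw ⇒ ewwwRAwwVw ⇒ ewwwoAwwVw ⇒ ewwwoewwVw ⇒ ewwwoewwooew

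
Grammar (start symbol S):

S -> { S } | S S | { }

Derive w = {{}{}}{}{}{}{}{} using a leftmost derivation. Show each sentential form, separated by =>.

S => SS => SSS => SSSS => SSSSS => SSSSSS => {S}SSSSS => {SS}SSSSS => {{}S}SSSSS => {{}{}}SSSSS => {{}{}}{}SSSS => {{}{}}{}{}SSS => {{}{}}{}{}{}SS => {{}{}}{}{}{}{}S => {{}{}}{}{}{}{}{}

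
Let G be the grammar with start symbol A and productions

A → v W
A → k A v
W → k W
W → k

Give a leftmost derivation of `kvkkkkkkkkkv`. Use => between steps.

A => kAv   [A → k A v]
kAv => kvWv   [A → v W]
kvWv => kvkWv   [W → k W]
kvkWv => kvkkWv   [W → k W]
kvkkWv => kvkkkWv   [W → k W]
kvkkkWv => kvkkkkWv   [W → k W]
kvkkkkWv => kvkkkkkWv   [W → k W]
kvkkkkkWv => kvkkkkkkWv   [W → k W]
kvkkkkkkWv => kvkkkkkkkWv   [W → k W]
kvkkkkkkkWv => kvkkkkkkkkWv   [W → k W]
kvkkkkkkkkWv => kvkkkkkkkkkv   [W → k]

A => kAv => kvWv => kvkWv => kvkkWv => kvkkkWv => kvkkkkWv => kvkkkkkWv => kvkkkkkkWv => kvkkkkkkkWv => kvkkkkkkkkWv => kvkkkkkkkkkv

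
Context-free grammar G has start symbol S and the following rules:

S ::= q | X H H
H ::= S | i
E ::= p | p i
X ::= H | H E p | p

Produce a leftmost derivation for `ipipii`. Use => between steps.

S => XHH => HEpHH => iEpHH => ipipHH => ipipiH => ipipii

S => XHH   [S ::= X H H]
XHH => HEpHH   [X ::= H E p]
HEpHH => iEpHH   [H ::= i]
iEpHH => ipipHH   [E ::= p i]
ipipHH => ipipiH   [H ::= i]
ipipiH => ipipii   [H ::= i]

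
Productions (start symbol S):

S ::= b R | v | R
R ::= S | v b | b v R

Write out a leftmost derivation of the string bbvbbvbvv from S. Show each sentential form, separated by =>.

S => bR => bbvR => bbvS => bbvbR => bbvbbvR => bbvbbvbvR => bbvbbvbvS => bbvbbvbvv

S => bR   [S ::= b R]
bR => bbvR   [R ::= b v R]
bbvR => bbvS   [R ::= S]
bbvS => bbvbR   [S ::= b R]
bbvbR => bbvbbvR   [R ::= b v R]
bbvbbvR => bbvbbvbvR   [R ::= b v R]
bbvbbvbvR => bbvbbvbvS   [R ::= S]
bbvbbvbvS => bbvbbvbvv   [S ::= v]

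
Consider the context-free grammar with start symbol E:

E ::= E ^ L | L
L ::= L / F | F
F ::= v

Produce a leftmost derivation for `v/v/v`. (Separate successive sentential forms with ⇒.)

E ⇒ L ⇒ L/F ⇒ L/F/F ⇒ F/F/F ⇒ v/F/F ⇒ v/v/F ⇒ v/v/v

E ⇒ L   [E ::= L]
L ⇒ L/F   [L ::= L / F]
L/F ⇒ L/F/F   [L ::= L / F]
L/F/F ⇒ F/F/F   [L ::= F]
F/F/F ⇒ v/F/F   [F ::= v]
v/F/F ⇒ v/v/F   [F ::= v]
v/v/F ⇒ v/v/v   [F ::= v]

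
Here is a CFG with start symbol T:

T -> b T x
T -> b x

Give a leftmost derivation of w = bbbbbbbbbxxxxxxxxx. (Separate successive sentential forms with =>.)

T => bTx => bbTxx => bbbTxxx => bbbbTxxxx => bbbbbTxxxxx => bbbbbbTxxxxxx => bbbbbbbTxxxxxxx => bbbbbbbbTxxxxxxxx => bbbbbbbbbxxxxxxxxx

T => bTx   [T -> b T x]
bTx => bbTxx   [T -> b T x]
bbTxx => bbbTxxx   [T -> b T x]
bbbTxxx => bbbbTxxxx   [T -> b T x]
bbbbTxxxx => bbbbbTxxxxx   [T -> b T x]
bbbbbTxxxxx => bbbbbbTxxxxxx   [T -> b T x]
bbbbbbTxxxxxx => bbbbbbbTxxxxxxx   [T -> b T x]
bbbbbbbTxxxxxxx => bbbbbbbbTxxxxxxxx   [T -> b T x]
bbbbbbbbTxxxxxxxx => bbbbbbbbbxxxxxxxxx   [T -> b x]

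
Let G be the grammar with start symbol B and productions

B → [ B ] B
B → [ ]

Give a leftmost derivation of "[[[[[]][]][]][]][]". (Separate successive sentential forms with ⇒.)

B ⇒ [B]B   [B → [ B ] B]
[B]B ⇒ [[B]B]B   [B → [ B ] B]
[[B]B]B ⇒ [[[B]B]B]B   [B → [ B ] B]
[[[B]B]B]B ⇒ [[[[B]B]B]B]B   [B → [ B ] B]
[[[[B]B]B]B]B ⇒ [[[[[]]B]B]B]B   [B → [ ]]
[[[[[]]B]B]B]B ⇒ [[[[[]][]]B]B]B   [B → [ ]]
[[[[[]][]]B]B]B ⇒ [[[[[]][]][]]B]B   [B → [ ]]
[[[[[]][]][]]B]B ⇒ [[[[[]][]][]][]]B   [B → [ ]]
[[[[[]][]][]][]]B ⇒ [[[[[]][]][]][]][]   [B → [ ]]

B ⇒ [B]B ⇒ [[B]B]B ⇒ [[[B]B]B]B ⇒ [[[[B]B]B]B]B ⇒ [[[[[]]B]B]B]B ⇒ [[[[[]][]]B]B]B ⇒ [[[[[]][]][]]B]B ⇒ [[[[[]][]][]][]]B ⇒ [[[[[]][]][]][]][]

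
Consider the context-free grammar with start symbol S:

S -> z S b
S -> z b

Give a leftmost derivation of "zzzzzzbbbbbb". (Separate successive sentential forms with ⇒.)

S⇒zSb⇒zzSbb⇒zzzSbbb⇒zzzzSbbbb⇒zzzzzSbbbbb⇒zzzzzzbbbbbb

S ⇒ zSb   [S -> z S b]
zSb ⇒ zzSbb   [S -> z S b]
zzSbb ⇒ zzzSbbb   [S -> z S b]
zzzSbbb ⇒ zzzzSbbbb   [S -> z S b]
zzzzSbbbb ⇒ zzzzzSbbbbb   [S -> z S b]
zzzzzSbbbbb ⇒ zzzzzzbbbbbb   [S -> z b]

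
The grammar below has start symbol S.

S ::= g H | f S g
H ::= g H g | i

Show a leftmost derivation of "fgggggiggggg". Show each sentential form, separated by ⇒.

S⇒fSg⇒fgHg⇒fggHgg⇒fgggHggg⇒fggggHgggg⇒fgggggHggggg⇒fgggggiggggg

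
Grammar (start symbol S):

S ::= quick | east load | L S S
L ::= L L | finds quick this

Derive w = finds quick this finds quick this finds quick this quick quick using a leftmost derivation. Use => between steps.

S => L S S => L L S S => L L L S S => finds quick this L L S S => finds quick this finds quick this L S S => finds quick this finds quick this finds quick this S S => finds quick this finds quick this finds quick this quick S => finds quick this finds quick this finds quick this quick quick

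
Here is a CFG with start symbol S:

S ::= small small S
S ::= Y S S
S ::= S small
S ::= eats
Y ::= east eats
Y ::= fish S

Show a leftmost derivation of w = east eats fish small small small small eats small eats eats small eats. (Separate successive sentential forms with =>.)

S => Y S S => east eats S S => east eats S small S => east eats Y S S small S => east eats fish S S S small S => east eats fish S small S S small S => east eats fish small small S small S S small S => east eats fish small small small small S small S S small S => east eats fish small small small small eats small S S small S => east eats fish small small small small eats small eats S small S => east eats fish small small small small eats small eats eats small S => east eats fish small small small small eats small eats eats small eats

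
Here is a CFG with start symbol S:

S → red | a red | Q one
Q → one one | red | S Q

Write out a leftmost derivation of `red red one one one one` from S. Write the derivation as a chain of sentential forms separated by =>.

S => Q one => S Q one => Q one Q one => S Q one Q one => red Q one Q one => red red one Q one => red red one one one one

S => Q one   [S → Q one]
Q one => S Q one   [Q → S Q]
S Q one => Q one Q one   [S → Q one]
Q one Q one => S Q one Q one   [Q → S Q]
S Q one Q one => red Q one Q one   [S → red]
red Q one Q one => red red one Q one   [Q → red]
red red one Q one => red red one one one one   [Q → one one]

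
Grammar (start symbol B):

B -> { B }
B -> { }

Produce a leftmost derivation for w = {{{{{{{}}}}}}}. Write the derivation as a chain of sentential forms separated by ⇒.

B⇒{B}⇒{{B}}⇒{{{B}}}⇒{{{{B}}}}⇒{{{{{B}}}}}⇒{{{{{{B}}}}}}⇒{{{{{{{}}}}}}}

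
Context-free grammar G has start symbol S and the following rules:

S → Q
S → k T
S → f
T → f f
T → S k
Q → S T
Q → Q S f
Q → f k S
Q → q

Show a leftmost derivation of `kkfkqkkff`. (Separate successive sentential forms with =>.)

S => Q => ST => kTT => kSkT => kkTkT => kkSkkT => kkQkkT => kkfkSkkT => kkfkQkkT => kkfkqkkT => kkfkqkkff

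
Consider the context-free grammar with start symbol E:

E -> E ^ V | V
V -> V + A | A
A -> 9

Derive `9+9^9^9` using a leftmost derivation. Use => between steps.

E => E^V => E^V^V => V^V^V => V+A^V^V => A+A^V^V => 9+A^V^V => 9+9^V^V => 9+9^A^V => 9+9^9^V => 9+9^9^A => 9+9^9^9

E => E^V   [E -> E ^ V]
E^V => E^V^V   [E -> E ^ V]
E^V^V => V^V^V   [E -> V]
V^V^V => V+A^V^V   [V -> V + A]
V+A^V^V => A+A^V^V   [V -> A]
A+A^V^V => 9+A^V^V   [A -> 9]
9+A^V^V => 9+9^V^V   [A -> 9]
9+9^V^V => 9+9^A^V   [V -> A]
9+9^A^V => 9+9^9^V   [A -> 9]
9+9^9^V => 9+9^9^A   [V -> A]
9+9^9^A => 9+9^9^9   [A -> 9]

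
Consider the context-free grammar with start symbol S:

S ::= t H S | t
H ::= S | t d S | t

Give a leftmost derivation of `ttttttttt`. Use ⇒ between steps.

S ⇒ tHS   [S ::= t H S]
tHS ⇒ tSS   [H ::= S]
tSS ⇒ ttHSS   [S ::= t H S]
ttHSS ⇒ ttSSS   [H ::= S]
ttSSS ⇒ tttHSSS   [S ::= t H S]
tttHSSS ⇒ tttSSSS   [H ::= S]
tttSSSS ⇒ ttttHSSSS   [S ::= t H S]
ttttHSSSS ⇒ tttttSSSS   [H ::= t]
tttttSSSS ⇒ ttttttSSS   [S ::= t]
ttttttSSS ⇒ tttttttSS   [S ::= t]
tttttttSS ⇒ ttttttttS   [S ::= t]
ttttttttS ⇒ ttttttttt   [S ::= t]

S ⇒ tHS ⇒ tSS ⇒ ttHSS ⇒ ttSSS ⇒ tttHSSS ⇒ tttSSSS ⇒ ttttHSSSS ⇒ tttttSSSS ⇒ ttttttSSS ⇒ tttttttSS ⇒ ttttttttS ⇒ ttttttttt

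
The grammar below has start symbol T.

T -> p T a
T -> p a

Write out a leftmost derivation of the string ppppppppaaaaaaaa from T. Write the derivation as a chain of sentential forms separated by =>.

T => pTa => ppTaa => pppTaaa => ppppTaaaa => pppppTaaaaa => ppppppTaaaaaa => pppppppTaaaaaaa => ppppppppaaaaaaaa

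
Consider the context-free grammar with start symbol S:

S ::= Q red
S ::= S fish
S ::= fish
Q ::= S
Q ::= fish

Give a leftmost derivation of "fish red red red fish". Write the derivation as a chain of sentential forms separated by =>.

S => S fish => Q red fish => S red fish => Q red red fish => S red red fish => Q red red red fish => fish red red red fish

S => S fish   [S ::= S fish]
S fish => Q red fish   [S ::= Q red]
Q red fish => S red fish   [Q ::= S]
S red fish => Q red red fish   [S ::= Q red]
Q red red fish => S red red fish   [Q ::= S]
S red red fish => Q red red red fish   [S ::= Q red]
Q red red red fish => fish red red red fish   [Q ::= fish]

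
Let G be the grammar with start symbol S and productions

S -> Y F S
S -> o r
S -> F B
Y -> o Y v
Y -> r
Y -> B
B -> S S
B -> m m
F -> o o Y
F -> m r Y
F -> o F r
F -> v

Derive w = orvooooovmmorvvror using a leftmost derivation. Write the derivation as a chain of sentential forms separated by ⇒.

S⇒YFS⇒oYvFS⇒orvFS⇒orvoFrS⇒orvoooYrS⇒orvooooYvrS⇒orvoooooYvvrS⇒orvoooooBvvrS⇒orvoooooSSvvrS⇒orvoooooFBSvvrS⇒orvooooovBSvvrS⇒orvooooovmmSvvrS⇒orvooooovmmorvvrS⇒orvooooovmmorvvror

S ⇒ YFS   [S -> Y F S]
YFS ⇒ oYvFS   [Y -> o Y v]
oYvFS ⇒ orvFS   [Y -> r]
orvFS ⇒ orvoFrS   [F -> o F r]
orvoFrS ⇒ orvoooYrS   [F -> o o Y]
orvoooYrS ⇒ orvooooYvrS   [Y -> o Y v]
orvooooYvrS ⇒ orvoooooYvvrS   [Y -> o Y v]
orvoooooYvvrS ⇒ orvoooooBvvrS   [Y -> B]
orvoooooBvvrS ⇒ orvoooooSSvvrS   [B -> S S]
orvoooooSSvvrS ⇒ orvoooooFBSvvrS   [S -> F B]
orvoooooFBSvvrS ⇒ orvooooovBSvvrS   [F -> v]
orvooooovBSvvrS ⇒ orvooooovmmSvvrS   [B -> m m]
orvooooovmmSvvrS ⇒ orvooooovmmorvvrS   [S -> o r]
orvooooovmmorvvrS ⇒ orvooooovmmorvvror   [S -> o r]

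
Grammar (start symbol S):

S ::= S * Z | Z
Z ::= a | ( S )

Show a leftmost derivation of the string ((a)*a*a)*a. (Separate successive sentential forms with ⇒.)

S ⇒ S*Z ⇒ Z*Z ⇒ (S)*Z ⇒ (S*Z)*Z ⇒ (S*Z*Z)*Z ⇒ (Z*Z*Z)*Z ⇒ ((S)*Z*Z)*Z ⇒ ((Z)*Z*Z)*Z ⇒ ((a)*Z*Z)*Z ⇒ ((a)*a*Z)*Z ⇒ ((a)*a*a)*Z ⇒ ((a)*a*a)*a

S ⇒ S*Z   [S ::= S * Z]
S*Z ⇒ Z*Z   [S ::= Z]
Z*Z ⇒ (S)*Z   [Z ::= ( S )]
(S)*Z ⇒ (S*Z)*Z   [S ::= S * Z]
(S*Z)*Z ⇒ (S*Z*Z)*Z   [S ::= S * Z]
(S*Z*Z)*Z ⇒ (Z*Z*Z)*Z   [S ::= Z]
(Z*Z*Z)*Z ⇒ ((S)*Z*Z)*Z   [Z ::= ( S )]
((S)*Z*Z)*Z ⇒ ((Z)*Z*Z)*Z   [S ::= Z]
((Z)*Z*Z)*Z ⇒ ((a)*Z*Z)*Z   [Z ::= a]
((a)*Z*Z)*Z ⇒ ((a)*a*Z)*Z   [Z ::= a]
((a)*a*Z)*Z ⇒ ((a)*a*a)*Z   [Z ::= a]
((a)*a*a)*Z ⇒ ((a)*a*a)*a   [Z ::= a]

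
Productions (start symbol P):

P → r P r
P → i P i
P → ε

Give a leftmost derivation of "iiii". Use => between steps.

P => iPi => iiPii => iiii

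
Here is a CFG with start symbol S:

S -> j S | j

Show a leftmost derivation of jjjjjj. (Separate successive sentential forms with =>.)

S=>jS=>jjS=>jjjS=>jjjjS=>jjjjjS=>jjjjjj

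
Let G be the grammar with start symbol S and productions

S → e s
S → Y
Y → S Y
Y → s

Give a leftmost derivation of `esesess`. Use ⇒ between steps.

S ⇒ Y ⇒ SY ⇒ esY ⇒ esSY ⇒ esesY ⇒ esesSY ⇒ esesesY ⇒ esesess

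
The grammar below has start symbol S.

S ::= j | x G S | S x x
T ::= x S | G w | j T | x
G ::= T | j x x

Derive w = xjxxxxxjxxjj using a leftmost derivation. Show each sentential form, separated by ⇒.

S ⇒ xGS   [S ::= x G S]
xGS ⇒ xjxxS   [G ::= j x x]
xjxxS ⇒ xjxxxGS   [S ::= x G S]
xjxxxGS ⇒ xjxxxTS   [G ::= T]
xjxxxTS ⇒ xjxxxxSS   [T ::= x S]
xjxxxxSS ⇒ xjxxxxxGSS   [S ::= x G S]
xjxxxxxGSS ⇒ xjxxxxxjxxSS   [G ::= j x x]
xjxxxxxjxxSS ⇒ xjxxxxxjxxjS   [S ::= j]
xjxxxxxjxxjS ⇒ xjxxxxxjxxjj   [S ::= j]

S ⇒ xGS ⇒ xjxxS ⇒ xjxxxGS ⇒ xjxxxTS ⇒ xjxxxxSS ⇒ xjxxxxxGSS ⇒ xjxxxxxjxxSS ⇒ xjxxxxxjxxjS ⇒ xjxxxxxjxxjj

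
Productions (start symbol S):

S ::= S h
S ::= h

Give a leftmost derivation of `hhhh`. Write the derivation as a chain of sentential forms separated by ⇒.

S ⇒ Sh ⇒ Shh ⇒ Shhh ⇒ hhhh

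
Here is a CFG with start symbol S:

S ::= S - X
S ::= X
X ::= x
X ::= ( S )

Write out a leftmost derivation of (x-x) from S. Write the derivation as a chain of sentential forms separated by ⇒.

S ⇒ X   [S ::= X]
X ⇒ (S)   [X ::= ( S )]
(S) ⇒ (S-X)   [S ::= S - X]
(S-X) ⇒ (X-X)   [S ::= X]
(X-X) ⇒ (x-X)   [X ::= x]
(x-X) ⇒ (x-x)   [X ::= x]

S ⇒ X ⇒ (S) ⇒ (S-X) ⇒ (X-X) ⇒ (x-X) ⇒ (x-x)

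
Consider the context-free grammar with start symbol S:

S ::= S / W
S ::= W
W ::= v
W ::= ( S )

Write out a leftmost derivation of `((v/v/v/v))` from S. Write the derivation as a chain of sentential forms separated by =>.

S => W => (S) => (W) => ((S)) => ((S/W)) => ((S/W/W)) => ((S/W/W/W)) => ((W/W/W/W)) => ((v/W/W/W)) => ((v/v/W/W)) => ((v/v/v/W)) => ((v/v/v/v))

S => W   [S ::= W]
W => (S)   [W ::= ( S )]
(S) => (W)   [S ::= W]
(W) => ((S))   [W ::= ( S )]
((S)) => ((S/W))   [S ::= S / W]
((S/W)) => ((S/W/W))   [S ::= S / W]
((S/W/W)) => ((S/W/W/W))   [S ::= S / W]
((S/W/W/W)) => ((W/W/W/W))   [S ::= W]
((W/W/W/W)) => ((v/W/W/W))   [W ::= v]
((v/W/W/W)) => ((v/v/W/W))   [W ::= v]
((v/v/W/W)) => ((v/v/v/W))   [W ::= v]
((v/v/v/W)) => ((v/v/v/v))   [W ::= v]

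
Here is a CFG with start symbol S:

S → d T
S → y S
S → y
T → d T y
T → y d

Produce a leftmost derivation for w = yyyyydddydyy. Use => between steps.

S => yS   [S → y S]
yS => yyS   [S → y S]
yyS => yyyS   [S → y S]
yyyS => yyyyS   [S → y S]
yyyyS => yyyyyS   [S → y S]
yyyyyS => yyyyydT   [S → d T]
yyyyydT => yyyyyddTy   [T → d T y]
yyyyyddTy => yyyyydddTyy   [T → d T y]
yyyyydddTyy => yyyyydddydyy   [T → y d]

S => yS => yyS => yyyS => yyyyS => yyyyyS => yyyyydT => yyyyyddTy => yyyyydddTyy => yyyyydddydyy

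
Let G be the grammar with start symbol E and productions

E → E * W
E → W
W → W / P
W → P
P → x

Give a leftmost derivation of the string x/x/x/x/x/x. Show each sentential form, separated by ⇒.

E⇒W⇒W/P⇒W/P/P⇒W/P/P/P⇒W/P/P/P/P⇒W/P/P/P/P/P⇒P/P/P/P/P/P⇒x/P/P/P/P/P⇒x/x/P/P/P/P⇒x/x/x/P/P/P⇒x/x/x/x/P/P⇒x/x/x/x/x/P⇒x/x/x/x/x/x

E ⇒ W   [E → W]
W ⇒ W/P   [W → W / P]
W/P ⇒ W/P/P   [W → W / P]
W/P/P ⇒ W/P/P/P   [W → W / P]
W/P/P/P ⇒ W/P/P/P/P   [W → W / P]
W/P/P/P/P ⇒ W/P/P/P/P/P   [W → W / P]
W/P/P/P/P/P ⇒ P/P/P/P/P/P   [W → P]
P/P/P/P/P/P ⇒ x/P/P/P/P/P   [P → x]
x/P/P/P/P/P ⇒ x/x/P/P/P/P   [P → x]
x/x/P/P/P/P ⇒ x/x/x/P/P/P   [P → x]
x/x/x/P/P/P ⇒ x/x/x/x/P/P   [P → x]
x/x/x/x/P/P ⇒ x/x/x/x/x/P   [P → x]
x/x/x/x/x/P ⇒ x/x/x/x/x/x   [P → x]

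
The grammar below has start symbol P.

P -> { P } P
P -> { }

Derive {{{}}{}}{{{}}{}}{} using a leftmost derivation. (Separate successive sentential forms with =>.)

P=>{P}P=>{{P}P}P=>{{{}}P}P=>{{{}}{}}P=>{{{}}{}}{P}P=>{{{}}{}}{{P}P}P=>{{{}}{}}{{{}}P}P=>{{{}}{}}{{{}}{}}P=>{{{}}{}}{{{}}{}}{}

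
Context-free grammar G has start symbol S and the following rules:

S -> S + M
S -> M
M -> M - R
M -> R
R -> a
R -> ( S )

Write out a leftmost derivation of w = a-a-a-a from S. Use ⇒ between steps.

S⇒M⇒M-R⇒M-R-R⇒M-R-R-R⇒R-R-R-R⇒a-R-R-R⇒a-a-R-R⇒a-a-a-R⇒a-a-a-a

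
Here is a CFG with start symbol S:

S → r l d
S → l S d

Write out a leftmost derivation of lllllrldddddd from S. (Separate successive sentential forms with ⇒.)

S ⇒ lSd ⇒ llSdd ⇒ lllSddd ⇒ llllSdddd ⇒ lllllSddddd ⇒ lllllrldddddd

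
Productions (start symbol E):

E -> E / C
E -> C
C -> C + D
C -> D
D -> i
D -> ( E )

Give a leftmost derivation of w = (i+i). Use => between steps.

E => C => D => (E) => (C) => (C+D) => (D+D) => (i+D) => (i+i)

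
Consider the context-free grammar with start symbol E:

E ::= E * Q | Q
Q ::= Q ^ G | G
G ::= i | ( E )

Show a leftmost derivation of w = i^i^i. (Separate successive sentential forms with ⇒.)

E ⇒ Q   [E ::= Q]
Q ⇒ Q^G   [Q ::= Q ^ G]
Q^G ⇒ Q^G^G   [Q ::= Q ^ G]
Q^G^G ⇒ G^G^G   [Q ::= G]
G^G^G ⇒ i^G^G   [G ::= i]
i^G^G ⇒ i^i^G   [G ::= i]
i^i^G ⇒ i^i^i   [G ::= i]

E ⇒ Q ⇒ Q^G ⇒ Q^G^G ⇒ G^G^G ⇒ i^G^G ⇒ i^i^G ⇒ i^i^i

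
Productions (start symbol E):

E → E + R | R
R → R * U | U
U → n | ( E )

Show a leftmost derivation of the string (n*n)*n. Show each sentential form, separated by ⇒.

E ⇒ R   [E → R]
R ⇒ R*U   [R → R * U]
R*U ⇒ U*U   [R → U]
U*U ⇒ (E)*U   [U → ( E )]
(E)*U ⇒ (R)*U   [E → R]
(R)*U ⇒ (R*U)*U   [R → R * U]
(R*U)*U ⇒ (U*U)*U   [R → U]
(U*U)*U ⇒ (n*U)*U   [U → n]
(n*U)*U ⇒ (n*n)*U   [U → n]
(n*n)*U ⇒ (n*n)*n   [U → n]

E ⇒ R ⇒ R*U ⇒ U*U ⇒ (E)*U ⇒ (R)*U ⇒ (R*U)*U ⇒ (U*U)*U ⇒ (n*U)*U ⇒ (n*n)*U ⇒ (n*n)*n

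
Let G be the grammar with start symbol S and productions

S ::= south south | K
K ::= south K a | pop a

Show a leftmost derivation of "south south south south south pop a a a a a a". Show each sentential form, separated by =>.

S => K => south K a => south south K a a => south south south K a a a => south south south south K a a a a => south south south south south K a a a a a => south south south south south pop a a a a a a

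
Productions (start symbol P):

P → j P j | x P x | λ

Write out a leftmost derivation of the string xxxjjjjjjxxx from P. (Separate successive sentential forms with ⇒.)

P ⇒ xPx   [P → x P x]
xPx ⇒ xxPxx   [P → x P x]
xxPxx ⇒ xxxPxxx   [P → x P x]
xxxPxxx ⇒ xxxjPjxxx   [P → j P j]
xxxjPjxxx ⇒ xxxjjPjjxxx   [P → j P j]
xxxjjPjjxxx ⇒ xxxjjjPjjjxxx   [P → j P j]
xxxjjjPjjjxxx ⇒ xxxjjjjjjxxx   [P → λ]

P ⇒ xPx ⇒ xxPxx ⇒ xxxPxxx ⇒ xxxjPjxxx ⇒ xxxjjPjjxxx ⇒ xxxjjjPjjjxxx ⇒ xxxjjjjjjxxx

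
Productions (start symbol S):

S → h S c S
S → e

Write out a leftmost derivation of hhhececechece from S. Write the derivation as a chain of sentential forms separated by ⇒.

S ⇒ hScS   [S → h S c S]
hScS ⇒ hhScScS   [S → h S c S]
hhScScS ⇒ hhhScScScS   [S → h S c S]
hhhScScScS ⇒ hhhecScScS   [S → e]
hhhecScScS ⇒ hhhececScS   [S → e]
hhhececScS ⇒ hhhecececS   [S → e]
hhhecececS ⇒ hhhececechScS   [S → h S c S]
hhhececechScS ⇒ hhhececechecS   [S → e]
hhhececechecS ⇒ hhhececechece   [S → e]

S⇒hScS⇒hhScScS⇒hhhScScScS⇒hhhecScScS⇒hhhececScS⇒hhhecececS⇒hhhececechScS⇒hhhececechecS⇒hhhececechece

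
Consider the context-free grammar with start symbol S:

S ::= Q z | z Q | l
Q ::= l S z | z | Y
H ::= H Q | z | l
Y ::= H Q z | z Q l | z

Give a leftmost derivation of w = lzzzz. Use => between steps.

S => Qz => lSzz => lQzzz => lzzzz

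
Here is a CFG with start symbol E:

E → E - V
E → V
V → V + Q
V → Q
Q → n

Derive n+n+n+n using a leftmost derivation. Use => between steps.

E => V => V+Q => V+Q+Q => V+Q+Q+Q => Q+Q+Q+Q => n+Q+Q+Q => n+n+Q+Q => n+n+n+Q => n+n+n+n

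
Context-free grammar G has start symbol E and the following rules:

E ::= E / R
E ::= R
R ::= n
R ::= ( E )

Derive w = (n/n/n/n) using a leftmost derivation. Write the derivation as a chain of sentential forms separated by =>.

E => R => (E) => (E/R) => (E/R/R) => (E/R/R/R) => (R/R/R/R) => (n/R/R/R) => (n/n/R/R) => (n/n/n/R) => (n/n/n/n)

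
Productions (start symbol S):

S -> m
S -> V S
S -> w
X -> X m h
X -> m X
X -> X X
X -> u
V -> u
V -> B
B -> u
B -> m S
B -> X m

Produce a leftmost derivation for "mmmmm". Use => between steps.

S => VS   [S -> V S]
VS => BS   [V -> B]
BS => mSS   [B -> m S]
mSS => mVSS   [S -> V S]
mVSS => mBSS   [V -> B]
mBSS => mmSSS   [B -> m S]
mmSSS => mmmSS   [S -> m]
mmmSS => mmmmS   [S -> m]
mmmmS => mmmmm   [S -> m]

S => VS => BS => mSS => mVSS => mBSS => mmSSS => mmmSS => mmmmS => mmmmm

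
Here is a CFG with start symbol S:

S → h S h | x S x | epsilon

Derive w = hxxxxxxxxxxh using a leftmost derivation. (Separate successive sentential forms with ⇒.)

S ⇒ hSh   [S → h S h]
hSh ⇒ hxSxh   [S → x S x]
hxSxh ⇒ hxxSxxh   [S → x S x]
hxxSxxh ⇒ hxxxSxxxh   [S → x S x]
hxxxSxxxh ⇒ hxxxxSxxxxh   [S → x S x]
hxxxxSxxxxh ⇒ hxxxxxSxxxxxh   [S → x S x]
hxxxxxSxxxxxh ⇒ hxxxxxxxxxxh   [S → epsilon]

S⇒hSh⇒hxSxh⇒hxxSxxh⇒hxxxSxxxh⇒hxxxxSxxxxh⇒hxxxxxSxxxxxh⇒hxxxxxxxxxxh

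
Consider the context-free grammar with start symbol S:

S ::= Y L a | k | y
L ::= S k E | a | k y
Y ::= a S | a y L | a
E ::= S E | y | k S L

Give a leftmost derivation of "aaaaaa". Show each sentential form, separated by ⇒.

S ⇒ YLa ⇒ aSLa ⇒ aYLaLa ⇒ aaLaLa ⇒ aaaaLa ⇒ aaaaaa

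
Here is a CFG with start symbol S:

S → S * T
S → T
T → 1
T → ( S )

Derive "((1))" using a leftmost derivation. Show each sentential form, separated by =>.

S => T => (S) => (T) => ((S)) => ((T)) => ((1))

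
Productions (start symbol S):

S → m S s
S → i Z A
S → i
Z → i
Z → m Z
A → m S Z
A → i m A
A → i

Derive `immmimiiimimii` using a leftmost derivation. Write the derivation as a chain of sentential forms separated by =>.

S => iZA   [S → i Z A]
iZA => imZA   [Z → m Z]
imZA => immZA   [Z → m Z]
immZA => immmZA   [Z → m Z]
immmZA => immmiA   [Z → i]
immmiA => immmimSZ   [A → m S Z]
immmimSZ => immmimiZAZ   [S → i Z A]
immmimiZAZ => immmimiiAZ   [Z → i]
immmimiiAZ => immmimiiimAZ   [A → i m A]
immmimiiimAZ => immmimiiimimAZ   [A → i m A]
immmimiiimimAZ => immmimiiimimiZ   [A → i]
immmimiiimimiZ => immmimiiimimii   [Z → i]

S => iZA => imZA => immZA => immmZA => immmiA => immmimSZ => immmimiZAZ => immmimiiAZ => immmimiiimAZ => immmimiiimimAZ => immmimiiimimiZ => immmimiiimimii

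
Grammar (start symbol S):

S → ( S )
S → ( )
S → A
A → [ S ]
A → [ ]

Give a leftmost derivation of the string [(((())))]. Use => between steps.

S => A => [S] => [(S)] => [((S))] => [(((S)))] => [(((())))]

S => A   [S → A]
A => [S]   [A → [ S ]]
[S] => [(S)]   [S → ( S )]
[(S)] => [((S))]   [S → ( S )]
[((S))] => [(((S)))]   [S → ( S )]
[(((S)))] => [(((())))]   [S → ( )]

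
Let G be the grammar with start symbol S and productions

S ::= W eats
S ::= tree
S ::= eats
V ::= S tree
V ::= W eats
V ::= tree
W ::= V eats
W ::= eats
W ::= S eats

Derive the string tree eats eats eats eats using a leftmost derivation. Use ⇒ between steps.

S ⇒ W eats ⇒ S eats eats ⇒ W eats eats eats ⇒ V eats eats eats eats ⇒ tree eats eats eats eats

S ⇒ W eats   [S ::= W eats]
W eats ⇒ S eats eats   [W ::= S eats]
S eats eats ⇒ W eats eats eats   [S ::= W eats]
W eats eats eats ⇒ V eats eats eats eats   [W ::= V eats]
V eats eats eats eats ⇒ tree eats eats eats eats   [V ::= tree]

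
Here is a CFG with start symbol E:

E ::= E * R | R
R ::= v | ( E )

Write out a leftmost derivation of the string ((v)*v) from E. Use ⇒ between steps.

E ⇒ R   [E ::= R]
R ⇒ (E)   [R ::= ( E )]
(E) ⇒ (E*R)   [E ::= E * R]
(E*R) ⇒ (R*R)   [E ::= R]
(R*R) ⇒ ((E)*R)   [R ::= ( E )]
((E)*R) ⇒ ((R)*R)   [E ::= R]
((R)*R) ⇒ ((v)*R)   [R ::= v]
((v)*R) ⇒ ((v)*v)   [R ::= v]

E ⇒ R ⇒ (E) ⇒ (E*R) ⇒ (R*R) ⇒ ((E)*R) ⇒ ((R)*R) ⇒ ((v)*R) ⇒ ((v)*v)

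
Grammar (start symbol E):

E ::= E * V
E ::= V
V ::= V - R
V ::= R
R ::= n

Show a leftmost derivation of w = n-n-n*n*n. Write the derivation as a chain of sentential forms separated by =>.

E => E*V => E*V*V => V*V*V => V-R*V*V => V-R-R*V*V => R-R-R*V*V => n-R-R*V*V => n-n-R*V*V => n-n-n*V*V => n-n-n*R*V => n-n-n*n*V => n-n-n*n*R => n-n-n*n*n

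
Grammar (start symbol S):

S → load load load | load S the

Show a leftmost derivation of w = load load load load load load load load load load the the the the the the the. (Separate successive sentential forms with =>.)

S => load S the   [S → load S the]
load S the => load load S the the   [S → load S the]
load load S the the => load load load S the the the   [S → load S the]
load load load S the the the => load load load load S the the the the   [S → load S the]
load load load load S the the the the => load load load load load S the the the the the   [S → load S the]
load load load load load S the the the the the => load load load load load load S the the the the the the   [S → load S the]
load load load load load load S the the the the the the => load load load load load load load S the the the the the the the   [S → load S the]
load load load load load load load S the the the the the the the => load load load load load load load load load load the the the the the the the   [S → load load load]

S => load S the => load load S the the => load load load S the the the => load load load load S the the the the => load load load load load S the the the the the => load load load load load load S the the the the the the => load load load load load load load S the the the the the the the => load load load load load load load load load load the the the the the the the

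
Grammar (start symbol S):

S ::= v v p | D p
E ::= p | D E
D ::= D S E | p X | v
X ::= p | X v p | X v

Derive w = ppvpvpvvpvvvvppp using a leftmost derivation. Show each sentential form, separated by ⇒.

S ⇒ Dp   [S ::= D p]
Dp ⇒ DSEp   [D ::= D S E]
DSEp ⇒ pXSEp   [D ::= p X]
pXSEp ⇒ pXvSEp   [X ::= X v]
pXvSEp ⇒ pXvvSEp   [X ::= X v]
pXvvSEp ⇒ pXvpvvSEp   [X ::= X v p]
pXvpvvSEp ⇒ pXvvpvvSEp   [X ::= X v]
pXvvpvvSEp ⇒ pXvpvvpvvSEp   [X ::= X v p]
pXvpvvpvvSEp ⇒ pXvpvpvvpvvSEp   [X ::= X v p]
pXvpvpvvpvvSEp ⇒ ppvpvpvvpvvSEp   [X ::= p]
ppvpvpvvpvvSEp ⇒ ppvpvpvvpvvvvpEp   [S ::= v v p]
ppvpvpvvpvvvvpEp ⇒ ppvpvpvvpvvvvppp   [E ::= p]

S ⇒ Dp ⇒ DSEp ⇒ pXSEp ⇒ pXvSEp ⇒ pXvvSEp ⇒ pXvpvvSEp ⇒ pXvvpvvSEp ⇒ pXvpvvpvvSEp ⇒ pXvpvpvvpvvSEp ⇒ ppvpvpvvpvvSEp ⇒ ppvpvpvvpvvvvpEp ⇒ ppvpvpvvpvvvvppp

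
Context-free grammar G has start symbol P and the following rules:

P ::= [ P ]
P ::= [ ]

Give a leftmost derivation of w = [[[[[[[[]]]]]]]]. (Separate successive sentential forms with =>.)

P=>[P]=>[[P]]=>[[[P]]]=>[[[[P]]]]=>[[[[[P]]]]]=>[[[[[[P]]]]]]=>[[[[[[[P]]]]]]]=>[[[[[[[[]]]]]]]]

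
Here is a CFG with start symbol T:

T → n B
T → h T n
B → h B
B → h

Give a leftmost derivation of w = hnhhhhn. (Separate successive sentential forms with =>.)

T=>hTn=>hnBn=>hnhBn=>hnhhBn=>hnhhhBn=>hnhhhhn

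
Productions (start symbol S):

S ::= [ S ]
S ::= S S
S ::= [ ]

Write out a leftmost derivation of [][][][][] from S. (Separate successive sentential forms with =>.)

S => SS => SSS => SSSS => SSSSS => []SSSS => [][]SSS => [][][]SS => [][][][]S => [][][][][]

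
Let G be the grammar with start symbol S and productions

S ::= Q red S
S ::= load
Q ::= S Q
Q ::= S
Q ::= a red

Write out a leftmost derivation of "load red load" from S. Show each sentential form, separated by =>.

S => Q red S => S red S => load red S => load red load

S => Q red S   [S ::= Q red S]
Q red S => S red S   [Q ::= S]
S red S => load red S   [S ::= load]
load red S => load red load   [S ::= load]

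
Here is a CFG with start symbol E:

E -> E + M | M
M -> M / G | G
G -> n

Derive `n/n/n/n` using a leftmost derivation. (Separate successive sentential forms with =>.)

E => M => M/G => M/G/G => M/G/G/G => G/G/G/G => n/G/G/G => n/n/G/G => n/n/n/G => n/n/n/n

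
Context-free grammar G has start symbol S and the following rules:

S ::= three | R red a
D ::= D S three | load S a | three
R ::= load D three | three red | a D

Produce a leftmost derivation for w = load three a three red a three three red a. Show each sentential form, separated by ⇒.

S ⇒ R red a ⇒ load D three red a ⇒ load D S three three red a ⇒ load three S three three red a ⇒ load three R red a three three red a ⇒ load three a D red a three three red a ⇒ load three a three red a three three red a

S ⇒ R red a   [S ::= R red a]
R red a ⇒ load D three red a   [R ::= load D three]
load D three red a ⇒ load D S three three red a   [D ::= D S three]
load D S three three red a ⇒ load three S three three red a   [D ::= three]
load three S three three red a ⇒ load three R red a three three red a   [S ::= R red a]
load three R red a three three red a ⇒ load three a D red a three three red a   [R ::= a D]
load three a D red a three three red a ⇒ load three a three red a three three red a   [D ::= three]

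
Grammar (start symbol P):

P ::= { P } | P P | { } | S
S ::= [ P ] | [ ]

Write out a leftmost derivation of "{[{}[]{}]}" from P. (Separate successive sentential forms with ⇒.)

P⇒{P}⇒{S}⇒{[P]}⇒{[PP]}⇒{[PPP]}⇒{[{}PP]}⇒{[{}SP]}⇒{[{}[]P]}⇒{[{}[]{}]}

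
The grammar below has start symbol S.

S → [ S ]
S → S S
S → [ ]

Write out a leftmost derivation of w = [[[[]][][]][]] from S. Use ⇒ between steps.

S⇒[S]⇒[SS]⇒[[S]S]⇒[[SS]S]⇒[[SSS]S]⇒[[[S]SS]S]⇒[[[[]]SS]S]⇒[[[[]][]S]S]⇒[[[[]][][]]S]⇒[[[[]][][]][]]

S ⇒ [S]   [S → [ S ]]
[S] ⇒ [SS]   [S → S S]
[SS] ⇒ [[S]S]   [S → [ S ]]
[[S]S] ⇒ [[SS]S]   [S → S S]
[[SS]S] ⇒ [[SSS]S]   [S → S S]
[[SSS]S] ⇒ [[[S]SS]S]   [S → [ S ]]
[[[S]SS]S] ⇒ [[[[]]SS]S]   [S → [ ]]
[[[[]]SS]S] ⇒ [[[[]][]S]S]   [S → [ ]]
[[[[]][]S]S] ⇒ [[[[]][][]]S]   [S → [ ]]
[[[[]][][]]S] ⇒ [[[[]][][]][]]   [S → [ ]]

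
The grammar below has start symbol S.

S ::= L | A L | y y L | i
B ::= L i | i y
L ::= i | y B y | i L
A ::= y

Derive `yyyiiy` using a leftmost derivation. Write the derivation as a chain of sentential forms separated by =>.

S => yyL => yyyBy => yyyLiy => yyyiiy

S => yyL   [S ::= y y L]
yyL => yyyBy   [L ::= y B y]
yyyBy => yyyLiy   [B ::= L i]
yyyLiy => yyyiiy   [L ::= i]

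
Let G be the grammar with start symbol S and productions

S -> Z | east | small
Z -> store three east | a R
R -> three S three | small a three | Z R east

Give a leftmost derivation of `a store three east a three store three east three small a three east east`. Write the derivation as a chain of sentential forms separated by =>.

S => Z => a R => a Z R east => a store three east R east => a store three east Z R east east => a store three east a R R east east => a store three east a three S three R east east => a store three east a three Z three R east east => a store three east a three store three east three R east east => a store three east a three store three east three small a three east east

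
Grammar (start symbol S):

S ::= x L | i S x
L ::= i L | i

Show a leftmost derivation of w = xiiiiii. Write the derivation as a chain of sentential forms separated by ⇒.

S ⇒ xL ⇒ xiL ⇒ xiiL ⇒ xiiiL ⇒ xiiiiL ⇒ xiiiiiL ⇒ xiiiiii

S ⇒ xL   [S ::= x L]
xL ⇒ xiL   [L ::= i L]
xiL ⇒ xiiL   [L ::= i L]
xiiL ⇒ xiiiL   [L ::= i L]
xiiiL ⇒ xiiiiL   [L ::= i L]
xiiiiL ⇒ xiiiiiL   [L ::= i L]
xiiiiiL ⇒ xiiiiii   [L ::= i]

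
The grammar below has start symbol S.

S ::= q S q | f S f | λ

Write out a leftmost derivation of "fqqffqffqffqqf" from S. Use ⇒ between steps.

S ⇒ fSf ⇒ fqSqf ⇒ fqqSqqf ⇒ fqqfSfqqf ⇒ fqqffSffqqf ⇒ fqqffqSqffqqf ⇒ fqqffqfSfqffqqf ⇒ fqqffqffqffqqf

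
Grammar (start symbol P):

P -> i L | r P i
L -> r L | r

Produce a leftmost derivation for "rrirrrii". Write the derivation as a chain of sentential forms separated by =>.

P => rPi   [P -> r P i]
rPi => rrPii   [P -> r P i]
rrPii => rriLii   [P -> i L]
rriLii => rrirLii   [L -> r L]
rrirLii => rrirrLii   [L -> r L]
rrirrLii => rrirrrii   [L -> r]

P => rPi => rrPii => rriLii => rrirLii => rrirrLii => rrirrrii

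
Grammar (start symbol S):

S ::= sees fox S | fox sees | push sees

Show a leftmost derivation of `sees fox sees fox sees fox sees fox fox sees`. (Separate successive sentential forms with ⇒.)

S ⇒ sees fox S ⇒ sees fox sees fox S ⇒ sees fox sees fox sees fox S ⇒ sees fox sees fox sees fox sees fox S ⇒ sees fox sees fox sees fox sees fox fox sees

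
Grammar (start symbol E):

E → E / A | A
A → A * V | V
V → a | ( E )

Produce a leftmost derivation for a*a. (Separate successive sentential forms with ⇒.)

E⇒A⇒A*V⇒V*V⇒a*V⇒a*a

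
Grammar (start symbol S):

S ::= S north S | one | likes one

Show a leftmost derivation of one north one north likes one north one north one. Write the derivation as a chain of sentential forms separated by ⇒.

S ⇒ S north S ⇒ S north S north S ⇒ one north S north S ⇒ one north one north S ⇒ one north one north S north S ⇒ one north one north S north S north S ⇒ one north one north likes one north S north S ⇒ one north one north likes one north one north S ⇒ one north one north likes one north one north one

S ⇒ S north S   [S ::= S north S]
S north S ⇒ S north S north S   [S ::= S north S]
S north S north S ⇒ one north S north S   [S ::= one]
one north S north S ⇒ one north one north S   [S ::= one]
one north one north S ⇒ one north one north S north S   [S ::= S north S]
one north one north S north S ⇒ one north one north S north S north S   [S ::= S north S]
one north one north S north S north S ⇒ one north one north likes one north S north S   [S ::= likes one]
one north one north likes one north S north S ⇒ one north one north likes one north one north S   [S ::= one]
one north one north likes one north one north S ⇒ one north one north likes one north one north one   [S ::= one]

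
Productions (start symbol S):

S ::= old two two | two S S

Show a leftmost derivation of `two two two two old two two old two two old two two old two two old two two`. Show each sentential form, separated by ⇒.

S ⇒ two S S ⇒ two two S S S ⇒ two two two S S S S ⇒ two two two two S S S S S ⇒ two two two two old two two S S S S ⇒ two two two two old two two old two two S S S ⇒ two two two two old two two old two two old two two S S ⇒ two two two two old two two old two two old two two old two two S ⇒ two two two two old two two old two two old two two old two two old two two

S ⇒ two S S   [S ::= two S S]
two S S ⇒ two two S S S   [S ::= two S S]
two two S S S ⇒ two two two S S S S   [S ::= two S S]
two two two S S S S ⇒ two two two two S S S S S   [S ::= two S S]
two two two two S S S S S ⇒ two two two two old two two S S S S   [S ::= old two two]
two two two two old two two S S S S ⇒ two two two two old two two old two two S S S   [S ::= old two two]
two two two two old two two old two two S S S ⇒ two two two two old two two old two two old two two S S   [S ::= old two two]
two two two two old two two old two two old two two S S ⇒ two two two two old two two old two two old two two old two two S   [S ::= old two two]
two two two two old two two old two two old two two old two two S ⇒ two two two two old two two old two two old two two old two two old two two   [S ::= old two two]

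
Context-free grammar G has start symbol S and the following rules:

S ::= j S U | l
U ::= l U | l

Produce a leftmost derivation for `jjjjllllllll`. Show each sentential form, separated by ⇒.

S⇒jSU⇒jjSUU⇒jjjSUUU⇒jjjjSUUUU⇒jjjjlUUUU⇒jjjjllUUU⇒jjjjlllUUU⇒jjjjllllUU⇒jjjjlllllUU⇒jjjjllllllUU⇒jjjjlllllllU⇒jjjjllllllll

S ⇒ jSU   [S ::= j S U]
jSU ⇒ jjSUU   [S ::= j S U]
jjSUU ⇒ jjjSUUU   [S ::= j S U]
jjjSUUU ⇒ jjjjSUUUU   [S ::= j S U]
jjjjSUUUU ⇒ jjjjlUUUU   [S ::= l]
jjjjlUUUU ⇒ jjjjllUUU   [U ::= l]
jjjjllUUU ⇒ jjjjlllUUU   [U ::= l U]
jjjjlllUUU ⇒ jjjjllllUU   [U ::= l]
jjjjllllUU ⇒ jjjjlllllUU   [U ::= l U]
jjjjlllllUU ⇒ jjjjllllllUU   [U ::= l U]
jjjjllllllUU ⇒ jjjjlllllllU   [U ::= l]
jjjjlllllllU ⇒ jjjjllllllll   [U ::= l]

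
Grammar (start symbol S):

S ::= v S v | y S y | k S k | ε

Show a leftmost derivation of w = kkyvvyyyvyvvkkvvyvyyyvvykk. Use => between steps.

S => kSk => kkSkk => kkySykk => kkyvSvykk => kkyvvSvvykk => kkyvvySyvvykk => kkyvvyySyyvvykk => kkyvvyyySyyyvvykk => kkyvvyyyvSvyyyvvykk => kkyvvyyyvySyvyyyvvykk => kkyvvyyyvyvSvyvyyyvvykk => kkyvvyyyvyvvSvvyvyyyvvykk => kkyvvyyyvyvvkSkvvyvyyyvvykk => kkyvvyyyvyvvkkvvyvyyyvvykk

S => kSk   [S ::= k S k]
kSk => kkSkk   [S ::= k S k]
kkSkk => kkySykk   [S ::= y S y]
kkySykk => kkyvSvykk   [S ::= v S v]
kkyvSvykk => kkyvvSvvykk   [S ::= v S v]
kkyvvSvvykk => kkyvvySyvvykk   [S ::= y S y]
kkyvvySyvvykk => kkyvvyySyyvvykk   [S ::= y S y]
kkyvvyySyyvvykk => kkyvvyyySyyyvvykk   [S ::= y S y]
kkyvvyyySyyyvvykk => kkyvvyyyvSvyyyvvykk   [S ::= v S v]
kkyvvyyyvSvyyyvvykk => kkyvvyyyvySyvyyyvvykk   [S ::= y S y]
kkyvvyyyvySyvyyyvvykk => kkyvvyyyvyvSvyvyyyvvykk   [S ::= v S v]
kkyvvyyyvyvSvyvyyyvvykk => kkyvvyyyvyvvSvvyvyyyvvykk   [S ::= v S v]
kkyvvyyyvyvvSvvyvyyyvvykk => kkyvvyyyvyvvkSkvvyvyyyvvykk   [S ::= k S k]
kkyvvyyyvyvvkSkvvyvyyyvvykk => kkyvvyyyvyvvkkvvyvyyyvvykk   [S ::= ε]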